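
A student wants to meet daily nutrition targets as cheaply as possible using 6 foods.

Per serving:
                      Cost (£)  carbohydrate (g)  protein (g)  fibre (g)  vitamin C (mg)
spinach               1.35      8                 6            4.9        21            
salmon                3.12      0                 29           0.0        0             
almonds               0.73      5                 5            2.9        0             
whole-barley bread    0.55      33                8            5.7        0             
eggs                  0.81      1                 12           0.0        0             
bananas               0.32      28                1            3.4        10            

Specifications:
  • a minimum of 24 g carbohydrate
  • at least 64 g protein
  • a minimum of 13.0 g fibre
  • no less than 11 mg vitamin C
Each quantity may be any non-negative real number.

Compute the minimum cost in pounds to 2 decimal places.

Let x1 = servings of spinach, x2 = servings of salmon, x3 = servings of almonds, x4 = servings of whole-barley bread, x5 = servings of eggs, x6 = servings of bananas.
Minimise 1.35x1 + 3.12x2 + 0.73x3 + 0.55x4 + 0.81x5 + 0.32x6 s.t.:
  8x1 + 5x3 + 33x4 + 1x5 + 28x6 ≥ 24   (carbohydrate)
  6x1 + 29x2 + 5x3 + 8x4 + 12x5 + 1x6 ≥ 64   (protein)
  4.9x1 + 2.9x3 + 5.7x4 + 3.4x6 ≥ 13   (fibre)
  21x1 + 10x6 ≥ 11   (vitamin C)
  x1, x2, x3, x4, x5, x6 ≥ 0.
The minimum-cost mix takes nothing from spinach, salmon, almonds — only whole-barley bread, eggs, bananas. There the protein, fibre, vitamin C constraints are tight.
Optimal quantities: whole-barley bread = 1.625 servings, eggs = 4.159 servings, bananas = 1.1 servings.
Objective = 0.55·1.625 + 0.81·4.159 + 0.32·1.1 = 4.6145.

£4.61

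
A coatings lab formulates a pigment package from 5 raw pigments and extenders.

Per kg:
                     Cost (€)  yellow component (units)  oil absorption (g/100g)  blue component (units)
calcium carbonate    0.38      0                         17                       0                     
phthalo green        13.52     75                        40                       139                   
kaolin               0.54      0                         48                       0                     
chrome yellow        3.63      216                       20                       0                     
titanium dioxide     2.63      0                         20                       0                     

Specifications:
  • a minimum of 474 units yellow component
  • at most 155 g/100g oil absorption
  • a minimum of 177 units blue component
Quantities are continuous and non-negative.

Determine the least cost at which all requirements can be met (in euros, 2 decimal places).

€23.58

Treat it as an LP. Let x1 = kg of calcium carbonate, x2 = kg of phthalo green, x3 = kg of kaolin, x4 = kg of chrome yellow, x5 = kg of titanium dioxide.
Minimize 0.38x1 + 13.52x2 + 0.54x3 + 3.63x4 + 2.63x5 subject to:
  75x2 + 216x4 ≥ 474   (yellow component)
  17x1 + 40x2 + 48x3 + 20x4 + 20x5 ≤ 155   (oil absorption)
  139x2 ≥ 177   (blue component)
  x1, x2, x3, x4, x5 ≥ 0.
The cheapest feasible vertex uses only phthalo green, chrome yellow; calcium carbonate, kaolin, titanium dioxide are not used. The yellow component and blue component requirements are met with equality.
Solving gives x2 = 1.2734, x4 = 1.7523.
Total cost: 13.52·1.2734 + 3.63·1.7523 = 23.5772.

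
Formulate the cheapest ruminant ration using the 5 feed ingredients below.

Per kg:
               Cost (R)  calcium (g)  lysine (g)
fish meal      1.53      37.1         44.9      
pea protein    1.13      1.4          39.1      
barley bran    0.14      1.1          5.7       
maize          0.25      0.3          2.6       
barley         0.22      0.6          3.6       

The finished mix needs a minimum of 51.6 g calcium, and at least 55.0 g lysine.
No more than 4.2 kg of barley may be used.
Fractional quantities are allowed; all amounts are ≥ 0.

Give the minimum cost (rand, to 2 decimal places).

Set it up as a linear program. Let x1 = kg of fish meal, x2 = kg of pea protein, x3 = kg of barley bran, x4 = kg of maize, x5 = kg of barley.
Minimise 1.53x1 + 1.13x2 + 0.14x3 + 0.25x4 + 0.22x5 s.t.:
  37.1x1 + 1.4x2 + 1.1x3 + 0.3x4 + 0.6x5 ≥ 51.6   (calcium)
  44.9x1 + 39.1x2 + 5.7x3 + 2.6x4 + 3.6x5 ≥ 55   (lysine)
  x5 ≤ 4.2
  x1, x2, x3, x4, x5 ≥ 0.
The minimum-cost mix takes nothing from pea protein, barley bran, maize, barley — only fish meal. There the calcium constraint is tight.
Solving gives x1 = 1.391.
Objective = 1.53·1.391 = 2.1282.

R2.13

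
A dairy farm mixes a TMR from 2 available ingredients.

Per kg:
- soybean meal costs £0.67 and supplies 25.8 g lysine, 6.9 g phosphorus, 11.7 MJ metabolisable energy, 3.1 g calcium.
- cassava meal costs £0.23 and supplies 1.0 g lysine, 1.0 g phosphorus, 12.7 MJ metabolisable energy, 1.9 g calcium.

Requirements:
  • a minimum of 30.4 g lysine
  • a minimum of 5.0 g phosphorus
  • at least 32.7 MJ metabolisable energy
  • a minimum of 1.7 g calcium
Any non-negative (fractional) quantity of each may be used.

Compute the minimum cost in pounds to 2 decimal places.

£1.10

Set it up as a linear program. Let x1 = kg of soybean meal, x2 = kg of cassava meal.
Minimize 0.67x1 + 0.23x2 s.t.:
  25.8x1 + 1x2 ≥ 30.4   (lysine)
  6.9x1 + 1x2 ≥ 5   (phosphorus)
  11.7x1 + 12.7x2 ≥ 32.7   (metabolisable energy)
  3.1x1 + 1.9x2 ≥ 1.7   (calcium)
  x1, x2 ≥ 0.
Both inputs are positive at the optimum. Binding constraints: lysine and metabolisable energy.
Optimal quantities: soybean meal = 1.118 kg, cassava meal = 1.544 kg.
Total cost: 0.67·1.118 + 0.23·1.544 = 1.1042.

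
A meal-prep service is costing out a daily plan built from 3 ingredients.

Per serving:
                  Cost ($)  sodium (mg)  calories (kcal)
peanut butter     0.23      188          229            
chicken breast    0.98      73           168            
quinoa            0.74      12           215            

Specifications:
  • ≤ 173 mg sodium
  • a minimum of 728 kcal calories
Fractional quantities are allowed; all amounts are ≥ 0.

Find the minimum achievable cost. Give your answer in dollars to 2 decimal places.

Let x1 = servings of peanut butter, x2 = servings of chicken breast, x3 = servings of quinoa.
min 0.23x1 + 0.98x2 + 0.74x3 s.t.:
  188x1 + 73x2 + 12x3 ≤ 173   (sodium)
  229x1 + 168x2 + 215x3 ≥ 728   (calories)
  x1, x2, x3 ≥ 0.
The cheapest feasible vertex uses only peanut butter, quinoa; chicken breast is not used. The sodium and calories requirements are met with equality.
Optimal quantities: peanut butter = 0.7554 servings, quinoa = 2.581 servings.
Cost = 0.23·0.7554 + 0.74·2.581 = 2.0837.

$2.08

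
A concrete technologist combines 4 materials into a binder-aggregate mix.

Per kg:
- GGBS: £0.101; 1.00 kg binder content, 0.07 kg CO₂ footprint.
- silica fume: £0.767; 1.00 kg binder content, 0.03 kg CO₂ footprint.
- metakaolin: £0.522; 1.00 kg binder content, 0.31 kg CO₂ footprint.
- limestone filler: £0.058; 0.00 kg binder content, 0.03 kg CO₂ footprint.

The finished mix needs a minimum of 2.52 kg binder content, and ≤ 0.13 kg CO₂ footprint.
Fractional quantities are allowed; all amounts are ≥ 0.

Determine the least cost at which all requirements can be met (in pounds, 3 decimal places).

This is a linear program. Let x1 = kg of GGBS, x2 = kg of silica fume, x3 = kg of metakaolin, x4 = kg of limestone filler.
min 0.101x1 + 0.767x2 + 0.522x3 + 0.058x4 s.t.:
  1x1 + 1x2 + 1x3 ≥ 2.52   (binder content)
  0.07x1 + 0.03x2 + 0.31x3 + 0.03x4 ≤ 0.13   (CO₂ footprint)
  x1, x2, x3, x4 ≥ 0.
At the optimum only GGBS, silica fume are positive (metakaolin, limestone filler = 0). There the binder content and CO₂ footprint constraints are tight.
So GGBS = 1.36 kg, silica fume = 1.16 kg.
Cost = 0.101·1.36 + 0.767·1.16 = 1.02708.

£1.027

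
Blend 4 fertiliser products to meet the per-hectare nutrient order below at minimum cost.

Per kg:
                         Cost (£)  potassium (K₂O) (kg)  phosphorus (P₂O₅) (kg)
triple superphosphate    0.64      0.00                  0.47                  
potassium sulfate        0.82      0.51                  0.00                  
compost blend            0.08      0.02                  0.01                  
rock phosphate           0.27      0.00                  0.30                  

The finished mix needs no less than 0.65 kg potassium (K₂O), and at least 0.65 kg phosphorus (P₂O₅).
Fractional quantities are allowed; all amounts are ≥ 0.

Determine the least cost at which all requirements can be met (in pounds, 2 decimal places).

£1.63

Set it up as a linear program. Let x1 = kg of triple superphosphate, x2 = kg of potassium sulfate, x3 = kg of compost blend, x4 = kg of rock phosphate.
Minimize 0.64x1 + 0.82x2 + 0.08x3 + 0.27x4 s.t.:
  0.51x2 + 0.02x3 ≥ 0.65   (potassium (K₂O))
  0.47x1 + 0.01x3 + 0.3x4 ≥ 0.65   (phosphorus (P₂O₅))
  x1, x2, x3, x4 ≥ 0.
At the optimum only potassium sulfate, rock phosphate are positive (triple superphosphate, compost blend = 0). The potassium (K₂O) and phosphorus (P₂O₅) requirements are met with equality.
Solving gives x2 = 1.275, x4 = 2.167.
Objective = 0.82·1.275 + 0.27·2.167 = 1.6306.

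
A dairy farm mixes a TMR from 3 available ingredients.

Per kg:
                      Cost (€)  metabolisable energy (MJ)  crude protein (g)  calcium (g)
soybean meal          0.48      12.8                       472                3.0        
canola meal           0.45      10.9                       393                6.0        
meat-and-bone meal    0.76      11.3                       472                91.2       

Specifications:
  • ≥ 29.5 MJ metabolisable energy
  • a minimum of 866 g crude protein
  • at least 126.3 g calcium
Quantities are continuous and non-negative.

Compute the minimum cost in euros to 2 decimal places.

Set it up as a linear program. Let x1 = kg of soybean meal, x2 = kg of canola meal, x3 = kg of meat-and-bone meal.
Minimise 0.48x1 + 0.45x2 + 0.76x3 subject to:
  12.8x1 + 10.9x2 + 11.3x3 ≥ 29.5   (metabolisable energy)
  472x1 + 393x2 + 472x3 ≥ 866   (crude protein)
  3x1 + 6x2 + 91.2x3 ≥ 126.3   (calcium)
  x1, x2, x3 ≥ 0.
At the optimum only soybean meal, meat-and-bone meal are positive (canola meal = 0). There the metabolisable energy and calcium constraints are tight.
So soybean meal = 1.114 kg, meat-and-bone meal = 1.348 kg.
Hence cost = 0.48·1.114 + 0.76·1.348 = €1.5592.

€1.56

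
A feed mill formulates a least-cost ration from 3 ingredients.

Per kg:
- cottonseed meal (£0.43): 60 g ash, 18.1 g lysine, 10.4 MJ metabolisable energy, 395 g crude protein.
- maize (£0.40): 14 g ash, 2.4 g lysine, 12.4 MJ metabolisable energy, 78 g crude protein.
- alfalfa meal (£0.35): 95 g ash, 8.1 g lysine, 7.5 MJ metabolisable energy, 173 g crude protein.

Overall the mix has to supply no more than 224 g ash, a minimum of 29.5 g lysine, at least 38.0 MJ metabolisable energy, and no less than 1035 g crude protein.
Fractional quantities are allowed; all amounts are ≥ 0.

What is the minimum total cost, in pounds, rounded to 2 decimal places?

Treat it as an LP. Let x1 = kg of cottonseed meal, x2 = kg of maize, x3 = kg of alfalfa meal.
min 0.43x1 + 0.4x2 + 0.35x3 subject to:
  60x1 + 14x2 + 95x3 ≤ 224   (ash)
  18.1x1 + 2.4x2 + 8.1x3 ≥ 29.5   (lysine)
  10.4x1 + 12.4x2 + 7.5x3 ≥ 38   (metabolisable energy)
  395x1 + 78x2 + 173x3 ≥ 1035   (crude protein)
  x1, x2, x3 ≥ 0.
The cheapest feasible vertex uses only cottonseed meal, maize; alfalfa meal is not used. Binding constraints: metabolisable energy and crude protein.
So cottonseed meal = 2.415 kg, maize = 1.039 kg.
Hence cost = 0.43·2.415 + 0.4·1.039 = £1.4541.

£1.45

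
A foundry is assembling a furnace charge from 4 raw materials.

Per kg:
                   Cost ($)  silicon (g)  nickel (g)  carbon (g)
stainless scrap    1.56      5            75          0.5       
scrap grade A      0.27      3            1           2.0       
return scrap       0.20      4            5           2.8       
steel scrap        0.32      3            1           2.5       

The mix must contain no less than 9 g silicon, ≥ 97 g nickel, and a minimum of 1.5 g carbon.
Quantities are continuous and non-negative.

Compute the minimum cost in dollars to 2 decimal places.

Let x1 = kg of stainless scrap, x2 = kg of scrap grade A, x3 = kg of return scrap, x4 = kg of steel scrap.
Minimize 1.56x1 + 0.27x2 + 0.2x3 + 0.32x4 with:
  5x1 + 3x2 + 4x3 + 3x4 ≥ 9   (silicon)
  75x1 + 1x2 + 5x3 + 1x4 ≥ 97   (nickel)
  0.5x1 + 2x2 + 2.8x3 + 2.5x4 ≥ 1.5   (carbon)
  x1, x2, x3, x4 ≥ 0.
The cheapest feasible vertex uses only stainless scrap, return scrap; scrap grade A, steel scrap are not used. There the silicon and nickel constraints are tight.
Optimal quantities: stainless scrap = 1.247 kg, return scrap = 0.6909 kg.
Hence cost = 1.56·1.247 + 0.2·0.6909 = $2.0835.

$2.08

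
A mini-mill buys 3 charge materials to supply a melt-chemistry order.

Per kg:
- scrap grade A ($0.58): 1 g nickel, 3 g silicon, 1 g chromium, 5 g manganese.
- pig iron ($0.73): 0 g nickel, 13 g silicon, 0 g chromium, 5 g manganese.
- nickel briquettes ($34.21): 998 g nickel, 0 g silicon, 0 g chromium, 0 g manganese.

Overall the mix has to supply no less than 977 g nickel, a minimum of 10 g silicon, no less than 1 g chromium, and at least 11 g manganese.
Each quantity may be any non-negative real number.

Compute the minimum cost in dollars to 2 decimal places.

This is a linear program. Let x1 = kg of scrap grade A, x2 = kg of pig iron, x3 = kg of nickel briquettes.
min 0.58x1 + 0.73x2 + 34.21x3 s.t.:
  1x1 + 998x3 ≥ 977   (nickel)
  3x1 + 13x2 ≥ 10   (silicon)
  1x1 ≥ 1   (chromium)
  5x1 + 5x2 ≥ 11   (manganese)
  x1, x2, x3 ≥ 0.
All 3 inputs are positive at the optimum. Binding constraints: nickel, silicon, manganese.
That vertex is x1 = 1.86, x2 = 0.34, x3 = 0.9771.
Total cost: 0.58·1.86 + 0.73·0.34 + 34.21·0.9771 = 34.7536.

$34.75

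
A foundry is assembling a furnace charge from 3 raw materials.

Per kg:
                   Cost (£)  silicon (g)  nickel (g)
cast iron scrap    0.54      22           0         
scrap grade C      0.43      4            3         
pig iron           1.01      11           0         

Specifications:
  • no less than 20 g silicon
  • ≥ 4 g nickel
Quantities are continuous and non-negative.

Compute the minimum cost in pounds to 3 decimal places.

Set it up as a linear program. Let x1 = kg of cast iron scrap, x2 = kg of scrap grade C, x3 = kg of pig iron.
Minimise 0.54x1 + 0.43x2 + 1.01x3 subject to:
  22x1 + 4x2 + 11x3 ≥ 20   (silicon)
  3x2 ≥ 4   (nickel)
  x1, x2, x3 ≥ 0.
At the optimum only cast iron scrap, scrap grade C are positive (pig iron = 0). The silicon and nickel requirements are met with equality.
Optimal quantities: cast iron scrap = 0.6667 kg, scrap grade C = 1.333 kg.
Cost = 0.54·0.6667 + 0.43·1.333 = 0.93321.

£0.933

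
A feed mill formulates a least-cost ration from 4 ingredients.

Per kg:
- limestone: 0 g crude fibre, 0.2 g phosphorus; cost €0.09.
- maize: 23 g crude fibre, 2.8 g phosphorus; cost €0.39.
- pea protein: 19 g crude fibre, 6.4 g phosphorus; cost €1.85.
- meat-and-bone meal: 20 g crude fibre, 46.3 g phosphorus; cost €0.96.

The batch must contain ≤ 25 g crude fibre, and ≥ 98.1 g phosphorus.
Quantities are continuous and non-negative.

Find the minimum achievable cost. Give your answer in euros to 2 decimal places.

Let x1 = kg of limestone, x2 = kg of maize, x3 = kg of pea protein, x4 = kg of meat-and-bone meal.
min 0.09x1 + 0.39x2 + 1.85x3 + 0.96x4 subject to:
  23x2 + 19x3 + 20x4 ≤ 25   (crude fibre)
  0.2x1 + 2.8x2 + 6.4x3 + 46.3x4 ≥ 98.1   (phosphorus)
  x1, x2, x3, x4 ≥ 0.
The cheapest feasible vertex uses only limestone, meat-and-bone meal; maize, pea protein are not used. The crude fibre and phosphorus requirements are met with equality.
Optimal quantities: limestone = 201.1 kg, meat-and-bone meal = 1.25 kg.
Cost = 0.09·201.1 + 0.96·1.25 = 19.2990.

€19.30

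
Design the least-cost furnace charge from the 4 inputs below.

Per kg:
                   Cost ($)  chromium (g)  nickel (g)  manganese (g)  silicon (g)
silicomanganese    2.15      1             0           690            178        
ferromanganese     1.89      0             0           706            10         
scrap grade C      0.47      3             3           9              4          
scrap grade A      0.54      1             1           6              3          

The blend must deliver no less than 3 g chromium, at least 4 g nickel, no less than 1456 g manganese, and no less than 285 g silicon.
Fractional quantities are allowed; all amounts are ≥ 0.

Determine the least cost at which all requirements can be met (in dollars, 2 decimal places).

Let x1 = kg of silicomanganese, x2 = kg of ferromanganese, x3 = kg of scrap grade C, x4 = kg of scrap grade A.
min 2.15x1 + 1.89x2 + 0.47x3 + 0.54x4 subject to:
  1x1 + 3x3 + 1x4 ≥ 3   (chromium)
  3x3 + 1x4 ≥ 4   (nickel)
  690x1 + 706x2 + 9x3 + 6x4 ≥ 1456   (manganese)
  178x1 + 10x2 + 4x3 + 3x4 ≥ 285   (silicon)
  x1, x2, x3, x4 ≥ 0.
At the optimum only silicomanganese, ferromanganese, scrap grade C are positive (scrap grade A = 0). The nickel, manganese, silicon requirements are met with equality.
So silicomanganese = 1.541 kg, ferromanganese = 0.5394 kg, scrap grade C = 1.333 kg.
Cost = 2.15·1.541 + 1.89·0.5394 + 0.47·1.333 = 4.9591.

$4.96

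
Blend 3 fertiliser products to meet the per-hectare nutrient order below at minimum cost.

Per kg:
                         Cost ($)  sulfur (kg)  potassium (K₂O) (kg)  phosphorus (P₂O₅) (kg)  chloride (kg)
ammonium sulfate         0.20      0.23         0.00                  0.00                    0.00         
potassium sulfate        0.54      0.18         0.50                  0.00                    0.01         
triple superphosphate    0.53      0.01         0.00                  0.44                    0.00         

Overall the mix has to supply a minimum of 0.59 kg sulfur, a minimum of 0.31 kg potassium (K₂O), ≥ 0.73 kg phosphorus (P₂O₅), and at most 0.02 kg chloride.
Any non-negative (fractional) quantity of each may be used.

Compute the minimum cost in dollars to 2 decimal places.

$1.62

Let x1 = kg of ammonium sulfate, x2 = kg of potassium sulfate, x3 = kg of triple superphosphate.
Minimize 0.2x1 + 0.54x2 + 0.53x3 subject to:
  0.23x1 + 0.18x2 + 0.01x3 ≥ 0.59   (sulfur)
  0.5x2 ≥ 0.31   (potassium (K₂O))
  0.44x3 ≥ 0.73   (phosphorus (P₂O₅))
  0.01x2 ≤ 0.02   (chloride)
  x1, x2, x3 ≥ 0.
All 3 inputs are positive at the optimum. The sulfur, potassium (K₂O), phosphorus (P₂O₅) requirements are met with equality.
So ammonium sulfate = 2.008 kg, potassium sulfate = 0.62 kg, triple superphosphate = 1.659 kg.
Cost = 0.2·2.008 + 0.54·0.62 + 0.53·1.659 = 1.6157.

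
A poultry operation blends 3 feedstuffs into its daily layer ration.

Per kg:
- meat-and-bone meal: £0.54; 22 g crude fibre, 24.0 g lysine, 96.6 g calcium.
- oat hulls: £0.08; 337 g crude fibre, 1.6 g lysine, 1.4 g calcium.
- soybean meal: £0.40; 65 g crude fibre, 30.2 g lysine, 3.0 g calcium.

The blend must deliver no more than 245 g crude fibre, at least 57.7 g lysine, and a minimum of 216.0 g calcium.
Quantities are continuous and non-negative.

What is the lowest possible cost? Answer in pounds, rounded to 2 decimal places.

This is a linear program. Let x1 = kg of meat-and-bone meal, x2 = kg of oat hulls, x3 = kg of soybean meal.
Minimise 0.54x1 + 0.08x2 + 0.4x3 subject to:
  22x1 + 337x2 + 65x3 ≤ 245   (crude fibre)
  24x1 + 1.6x2 + 30.2x3 ≥ 57.7   (lysine)
  96.6x1 + 1.4x2 + 3x3 ≥ 216   (calcium)
  x1, x2, x3 ≥ 0.
At the optimum only meat-and-bone meal, soybean meal are positive (oat hulls = 0). There the lysine and calcium constraints are tight.
Optimal quantities: meat-and-bone meal = 2.232 kg, soybean meal = 0.137 kg.
Total cost: 0.54·2.232 + 0.4·0.137 = 1.2601.

£1.26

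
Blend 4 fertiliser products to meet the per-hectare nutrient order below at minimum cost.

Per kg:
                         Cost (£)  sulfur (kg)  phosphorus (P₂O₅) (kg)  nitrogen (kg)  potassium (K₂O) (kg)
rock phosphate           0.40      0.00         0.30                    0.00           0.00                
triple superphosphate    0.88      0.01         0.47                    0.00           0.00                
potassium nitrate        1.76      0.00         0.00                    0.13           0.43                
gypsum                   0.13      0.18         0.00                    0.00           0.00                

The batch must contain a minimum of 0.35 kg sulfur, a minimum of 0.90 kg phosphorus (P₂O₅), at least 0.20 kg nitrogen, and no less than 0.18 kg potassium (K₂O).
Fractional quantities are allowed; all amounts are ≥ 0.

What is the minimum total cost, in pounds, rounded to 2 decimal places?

£4.16

Set it up as a linear program. Let x1 = kg of rock phosphate, x2 = kg of triple superphosphate, x3 = kg of potassium nitrate, x4 = kg of gypsum.
Minimise 0.4x1 + 0.88x2 + 1.76x3 + 0.13x4 with:
  0.01x2 + 0.18x4 ≥ 0.35   (sulfur)
  0.3x1 + 0.47x2 ≥ 0.9   (phosphorus (P₂O₅))
  0.13x3 ≥ 0.2   (nitrogen)
  0.43x3 ≥ 0.18   (potassium (K₂O))
  x1, x2, x3, x4 ≥ 0.
The minimum-cost mix takes nothing from triple superphosphate — only rock phosphate, potassium nitrate, gypsum. Binding constraints: sulfur, phosphorus (P₂O₅), nitrogen.
Optimal quantities: rock phosphate = 3 kg, potassium nitrate = 1.538 kg, gypsum = 1.944 kg.
Cost = 0.4·3 + 1.76·1.538 + 0.13·1.944 = 4.1596.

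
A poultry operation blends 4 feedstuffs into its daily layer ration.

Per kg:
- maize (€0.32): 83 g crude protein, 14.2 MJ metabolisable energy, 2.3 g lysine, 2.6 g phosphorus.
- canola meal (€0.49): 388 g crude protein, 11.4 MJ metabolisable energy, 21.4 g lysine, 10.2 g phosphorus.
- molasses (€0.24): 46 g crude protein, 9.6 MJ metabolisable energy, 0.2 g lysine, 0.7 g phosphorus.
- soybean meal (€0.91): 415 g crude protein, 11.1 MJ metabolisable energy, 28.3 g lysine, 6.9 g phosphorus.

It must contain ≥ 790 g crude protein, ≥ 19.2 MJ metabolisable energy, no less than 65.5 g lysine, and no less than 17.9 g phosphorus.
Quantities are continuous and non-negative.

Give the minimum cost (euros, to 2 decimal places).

€1.50

Let x1 = kg of maize, x2 = kg of canola meal, x3 = kg of molasses, x4 = kg of soybean meal.
Minimise 0.32x1 + 0.49x2 + 0.24x3 + 0.91x4 s.t.:
  83x1 + 388x2 + 46x3 + 415x4 ≥ 790   (crude protein)
  14.2x1 + 11.4x2 + 9.6x3 + 11.1x4 ≥ 19.2   (metabolisable energy)
  2.3x1 + 21.4x2 + 0.2x3 + 28.3x4 ≥ 65.5   (lysine)
  2.6x1 + 10.2x2 + 0.7x3 + 6.9x4 ≥ 17.9   (phosphorus)
  x1, x2, x3, x4 ≥ 0.
The optimal basis is {canola meal}; maize, molasses, soybean meal drop out. The lysine requirement is met with equality.
That vertex is x2 = 3.061.
Hence cost = 0.49·3.061 = €1.4999.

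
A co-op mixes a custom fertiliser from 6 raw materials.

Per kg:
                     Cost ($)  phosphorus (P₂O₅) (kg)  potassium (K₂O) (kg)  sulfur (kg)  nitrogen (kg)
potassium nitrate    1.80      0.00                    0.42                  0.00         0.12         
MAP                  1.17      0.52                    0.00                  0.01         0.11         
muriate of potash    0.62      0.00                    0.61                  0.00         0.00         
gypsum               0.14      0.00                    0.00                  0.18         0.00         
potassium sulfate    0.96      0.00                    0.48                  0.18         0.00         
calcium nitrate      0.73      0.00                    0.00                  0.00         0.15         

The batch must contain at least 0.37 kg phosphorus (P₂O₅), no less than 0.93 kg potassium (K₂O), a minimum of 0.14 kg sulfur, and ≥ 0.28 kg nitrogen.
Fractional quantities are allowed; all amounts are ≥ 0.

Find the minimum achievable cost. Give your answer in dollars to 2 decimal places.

$2.86

Let x1 = kg of potassium nitrate, x2 = kg of MAP, x3 = kg of muriate of potash, x4 = kg of gypsum, x5 = kg of potassium sulfate, x6 = kg of calcium nitrate.
Minimise 1.8x1 + 1.17x2 + 0.62x3 + 0.14x4 + 0.96x5 + 0.73x6 with:
  0.52x2 ≥ 0.37   (phosphorus (P₂O₅))
  0.42x1 + 0.61x3 + 0.48x5 ≥ 0.93   (potassium (K₂O))
  0.01x2 + 0.18x4 + 0.18x5 ≥ 0.14   (sulfur)
  0.12x1 + 0.11x2 + 0.15x6 ≥ 0.28   (nitrogen)
  x1, x2, x3, x4, x5, x6 ≥ 0.
The minimum-cost mix takes nothing from potassium nitrate, potassium sulfate — only MAP, muriate of potash, gypsum, calcium nitrate. The phosphorus (P₂O₅), potassium (K₂O), sulfur, nitrogen requirements are met with equality.
Optimal quantities: MAP = 0.7115 kg, muriate of potash = 1.525 kg, gypsum = 0.7382 kg, calcium nitrate = 1.345 kg.
Total cost: 1.17·0.7115 + 0.62·1.525 + 0.14·0.7382 + 0.73·1.345 = 2.8632.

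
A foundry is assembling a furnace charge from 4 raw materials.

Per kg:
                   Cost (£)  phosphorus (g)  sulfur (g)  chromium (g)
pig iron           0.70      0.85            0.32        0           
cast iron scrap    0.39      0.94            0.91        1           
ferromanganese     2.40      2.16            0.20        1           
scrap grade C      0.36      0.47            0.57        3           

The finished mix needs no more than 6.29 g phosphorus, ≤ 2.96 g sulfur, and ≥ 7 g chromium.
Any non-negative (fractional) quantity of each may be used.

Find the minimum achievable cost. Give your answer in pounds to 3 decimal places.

Treat it as an LP. Let x1 = kg of pig iron, x2 = kg of cast iron scrap, x3 = kg of ferromanganese, x4 = kg of scrap grade C.
min 0.7x1 + 0.39x2 + 2.4x3 + 0.36x4 s.t.:
  0.85x1 + 0.94x2 + 2.16x3 + 0.47x4 ≤ 6.29   (phosphorus)
  0.32x1 + 0.91x2 + 0.2x3 + 0.57x4 ≤ 2.96   (sulfur)
  1x2 + 1x3 + 3x4 ≥ 7   (chromium)
  x1, x2, x3, x4 ≥ 0.
The cheapest feasible vertex uses only scrap grade C; pig iron, cast iron scrap, ferromanganese are not used. Binding constraint: chromium.
Optimal quantities: scrap grade C = 2.333 kg.
Cost = 0.36·2.333 = 0.83988.

£0.840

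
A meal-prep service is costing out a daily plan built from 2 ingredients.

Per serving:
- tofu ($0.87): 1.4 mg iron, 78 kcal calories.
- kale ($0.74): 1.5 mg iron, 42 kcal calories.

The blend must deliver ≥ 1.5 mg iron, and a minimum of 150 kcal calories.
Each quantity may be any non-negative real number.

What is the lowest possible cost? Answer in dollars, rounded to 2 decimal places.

$1.67

Let x1 = servings of tofu, x2 = servings of kale.
Minimize 0.87x1 + 0.74x2 with:
  1.4x1 + 1.5x2 ≥ 1.5   (iron)
  78x1 + 42x2 ≥ 150   (calories)
  x1, x2 ≥ 0.
The minimum-cost mix takes nothing from kale — only tofu. Binding constraint: calories.
That vertex is x1 = 1.923.
Hence cost = 0.87·1.923 = $1.6730.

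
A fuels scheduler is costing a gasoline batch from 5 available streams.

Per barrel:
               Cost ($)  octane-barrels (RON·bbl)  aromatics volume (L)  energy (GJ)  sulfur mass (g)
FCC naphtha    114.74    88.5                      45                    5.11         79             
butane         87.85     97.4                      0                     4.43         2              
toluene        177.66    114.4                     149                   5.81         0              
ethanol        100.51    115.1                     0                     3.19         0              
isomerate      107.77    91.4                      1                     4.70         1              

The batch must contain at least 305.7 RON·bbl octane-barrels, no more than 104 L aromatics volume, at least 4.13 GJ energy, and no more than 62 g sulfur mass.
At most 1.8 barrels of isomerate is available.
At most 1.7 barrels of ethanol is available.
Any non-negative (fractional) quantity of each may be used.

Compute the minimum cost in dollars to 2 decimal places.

$270.11

Treat it as an LP. Let x1 = barrels of FCC naphtha, x2 = barrels of butane, x3 = barrels of toluene, x4 = barrels of ethanol, x5 = barrels of isomerate.
min 114.74x1 + 87.85x2 + 177.66x3 + 100.51x4 + 107.77x5 subject to:
  88.5x1 + 97.4x2 + 114.4x3 + 115.1x4 + 91.4x5 ≥ 305.7   (octane-barrels)
  45x1 + 149x3 + 1x5 ≤ 104   (aromatics volume)
  5.11x1 + 4.43x2 + 5.81x3 + 3.19x4 + 4.7x5 ≥ 4.13   (energy)
  79x1 + 2x2 + 1x5 ≤ 62   (sulfur mass)
  x5 ≤ 1.8
  x4 ≤ 1.7
  x1, x2, x3, x4, x5 ≥ 0.
The cheapest feasible vertex uses only butane, ethanol; FCC naphtha, toluene, isomerate are not used. There the octane-barrels and the ethanol cap constraints are tight.
Optimal quantities: butane = 1.1297 barrels, ethanol = 1.7 barrels.
Hence cost = 87.85·1.1297 + 100.51·1.7 = $270.1111.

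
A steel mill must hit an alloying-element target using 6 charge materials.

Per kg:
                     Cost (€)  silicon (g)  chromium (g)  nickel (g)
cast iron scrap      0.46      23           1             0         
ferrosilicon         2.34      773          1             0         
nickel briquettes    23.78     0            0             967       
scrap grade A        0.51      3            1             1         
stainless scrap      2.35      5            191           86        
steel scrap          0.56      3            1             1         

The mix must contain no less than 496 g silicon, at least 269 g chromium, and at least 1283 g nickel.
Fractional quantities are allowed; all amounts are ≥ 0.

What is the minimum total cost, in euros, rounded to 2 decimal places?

Let x1 = kg of cast iron scrap, x2 = kg of ferrosilicon, x3 = kg of nickel briquettes, x4 = kg of scrap grade A, x5 = kg of stainless scrap, x6 = kg of steel scrap.
min 0.46x1 + 2.34x2 + 23.78x3 + 0.51x4 + 2.35x5 + 0.56x6 with:
  23x1 + 773x2 + 3x4 + 5x5 + 3x6 ≥ 496   (silicon)
  1x1 + 1x2 + 1x4 + 191x5 + 1x6 ≥ 269   (chromium)
  967x3 + 1x4 + 86x5 + 1x6 ≥ 1283   (nickel)
  x1, x2, x3, x4, x5, x6 ≥ 0.
At the optimum only ferrosilicon, nickel briquettes, stainless scrap are positive (cast iron scrap, scrap grade A, steel scrap = 0). The silicon, chromium, nickel requirements are met with equality.
Solving gives x2 = 0.63257, x3 = 1.2018, x5 = 1.4051.
Hence cost = 2.34·0.63257 + 23.78·1.2018 + 2.35·1.4051 = €33.3610.

€33.36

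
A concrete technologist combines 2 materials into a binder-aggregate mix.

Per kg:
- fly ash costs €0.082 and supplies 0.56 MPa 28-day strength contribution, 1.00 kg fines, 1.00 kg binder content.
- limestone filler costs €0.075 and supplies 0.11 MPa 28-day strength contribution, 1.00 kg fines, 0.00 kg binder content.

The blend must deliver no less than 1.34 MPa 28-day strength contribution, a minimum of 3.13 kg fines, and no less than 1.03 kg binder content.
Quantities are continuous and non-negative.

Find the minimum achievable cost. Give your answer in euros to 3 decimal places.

€0.250

Let x1 = kg of fly ash, x2 = kg of limestone filler.
min 0.082x1 + 0.075x2 with:
  0.56x1 + 0.11x2 ≥ 1.34   (28-day strength contribution)
  1x1 + 1x2 ≥ 3.13   (fines)
  1x1 ≥ 1.03   (binder content)
  x1, x2 ≥ 0.
Both inputs are positive at the optimum. The 28-day strength contribution and fines requirements are met with equality.
That vertex is x1 = 2.213, x2 = 0.9173.
Hence cost = 0.082·2.213 + 0.075·0.9173 = €0.25026.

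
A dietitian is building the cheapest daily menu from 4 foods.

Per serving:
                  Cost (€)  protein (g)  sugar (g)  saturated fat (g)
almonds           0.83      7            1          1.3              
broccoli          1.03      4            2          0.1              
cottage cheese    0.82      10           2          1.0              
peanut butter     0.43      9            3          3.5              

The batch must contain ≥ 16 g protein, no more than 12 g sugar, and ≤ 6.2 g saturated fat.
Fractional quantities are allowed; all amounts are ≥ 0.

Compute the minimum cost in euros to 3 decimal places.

€0.767

Let x1 = servings of almonds, x2 = servings of broccoli, x3 = servings of cottage cheese, x4 = servings of peanut butter.
Minimize 0.83x1 + 1.03x2 + 0.82x3 + 0.43x4 subject to:
  7x1 + 4x2 + 10x3 + 9x4 ≥ 16   (protein)
  1x1 + 2x2 + 2x3 + 3x4 ≤ 12   (sugar)
  1.3x1 + 0.1x2 + 1x3 + 3.5x4 ≤ 6.2   (saturated fat)
  x1, x2, x3, x4 ≥ 0.
The optimal basis is {cottage cheese, peanut butter}; almonds, broccoli drop out. The protein and saturated fat requirements are met with equality.
That vertex is x3 = 0.007692, x4 = 1.769.
Total cost: 0.82·0.007692 + 0.43·1.769 = 0.76698.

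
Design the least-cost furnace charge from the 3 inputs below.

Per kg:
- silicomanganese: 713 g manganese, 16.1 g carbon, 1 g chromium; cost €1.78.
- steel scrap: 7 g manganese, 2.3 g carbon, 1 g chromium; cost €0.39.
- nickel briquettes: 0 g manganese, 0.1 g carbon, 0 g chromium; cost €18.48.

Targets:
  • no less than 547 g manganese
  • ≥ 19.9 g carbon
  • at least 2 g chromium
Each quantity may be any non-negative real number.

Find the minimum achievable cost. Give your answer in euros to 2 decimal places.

€2.32

Treat it as an LP. Let x1 = kg of silicomanganese, x2 = kg of steel scrap, x3 = kg of nickel briquettes.
Minimise 1.78x1 + 0.39x2 + 18.48x3 with:
  713x1 + 7x2 ≥ 547   (manganese)
  16.1x1 + 2.3x2 + 0.1x3 ≥ 19.9   (carbon)
  1x1 + 1x2 ≥ 2   (chromium)
  x1, x2, x3 ≥ 0.
At the optimum only silicomanganese, steel scrap are positive (nickel briquettes = 0). There the carbon and chromium constraints are tight.
Solving gives x1 = 1.109, x2 = 0.8913.
Cost = 1.78·1.109 + 0.39·0.8913 = 2.3216.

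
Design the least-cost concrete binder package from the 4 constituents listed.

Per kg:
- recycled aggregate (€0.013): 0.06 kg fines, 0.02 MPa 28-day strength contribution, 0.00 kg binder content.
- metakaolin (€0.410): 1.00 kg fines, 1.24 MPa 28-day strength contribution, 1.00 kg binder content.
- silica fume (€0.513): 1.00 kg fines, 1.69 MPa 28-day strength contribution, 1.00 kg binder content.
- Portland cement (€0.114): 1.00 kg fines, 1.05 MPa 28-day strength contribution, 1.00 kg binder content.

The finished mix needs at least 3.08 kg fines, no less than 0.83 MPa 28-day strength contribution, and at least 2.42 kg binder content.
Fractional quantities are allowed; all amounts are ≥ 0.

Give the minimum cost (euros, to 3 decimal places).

This is a linear program. Let x1 = kg of recycled aggregate, x2 = kg of metakaolin, x3 = kg of silica fume, x4 = kg of Portland cement.
Minimize 0.013x1 + 0.41x2 + 0.513x3 + 0.114x4 s.t.:
  0.06x1 + 1x2 + 1x3 + 1x4 ≥ 3.08   (fines)
  0.02x1 + 1.24x2 + 1.69x3 + 1.05x4 ≥ 0.83   (28-day strength contribution)
  1x2 + 1x3 + 1x4 ≥ 2.42   (binder content)
  x1, x2, x3, x4 ≥ 0.
The cheapest feasible vertex uses only Portland cement; recycled aggregate, metakaolin, silica fume are not used. Binding constraint: fines.
Optimal quantities: Portland cement = 3.08 kg.
Hence cost = 0.114·3.08 = €0.35112.

€0.351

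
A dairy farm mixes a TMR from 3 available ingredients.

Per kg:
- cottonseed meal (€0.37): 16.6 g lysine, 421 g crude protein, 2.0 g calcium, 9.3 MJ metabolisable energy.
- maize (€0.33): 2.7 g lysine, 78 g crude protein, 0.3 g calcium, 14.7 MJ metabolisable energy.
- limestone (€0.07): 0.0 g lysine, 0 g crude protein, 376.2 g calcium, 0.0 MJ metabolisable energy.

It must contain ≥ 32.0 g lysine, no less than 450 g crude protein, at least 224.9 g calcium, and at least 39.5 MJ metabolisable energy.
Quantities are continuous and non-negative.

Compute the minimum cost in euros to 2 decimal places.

Treat it as an LP. Let x1 = kg of cottonseed meal, x2 = kg of maize, x3 = kg of limestone.
min 0.37x1 + 0.33x2 + 0.07x3 s.t.:
  16.6x1 + 2.7x2 ≥ 32   (lysine)
  421x1 + 78x2 ≥ 450   (crude protein)
  2x1 + 0.3x2 + 376.2x3 ≥ 224.9   (calcium)
  9.3x1 + 14.7x2 ≥ 39.5   (metabolisable energy)
  x1, x2, x3 ≥ 0.
All 3 inputs are positive at the optimum. Binding constraints: lysine, calcium, metabolisable energy.
So cottonseed meal = 1.662 kg, maize = 1.636 kg, limestone = 0.5877 kg.
Objective = 0.37·1.662 + 0.33·1.636 + 0.07·0.5877 = 1.1960.

€1.20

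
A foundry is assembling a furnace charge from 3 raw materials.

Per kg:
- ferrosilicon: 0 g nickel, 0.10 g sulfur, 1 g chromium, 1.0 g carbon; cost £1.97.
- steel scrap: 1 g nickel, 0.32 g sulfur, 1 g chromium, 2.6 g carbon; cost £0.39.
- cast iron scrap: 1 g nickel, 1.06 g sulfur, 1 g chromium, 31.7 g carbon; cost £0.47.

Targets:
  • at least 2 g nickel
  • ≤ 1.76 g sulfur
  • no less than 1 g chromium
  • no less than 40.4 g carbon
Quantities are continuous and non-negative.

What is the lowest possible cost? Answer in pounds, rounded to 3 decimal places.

Let x1 = kg of ferrosilicon, x2 = kg of steel scrap, x3 = kg of cast iron scrap.
Minimize 1.97x1 + 0.39x2 + 0.47x3 with:
  1x2 + 1x3 ≥ 2   (nickel)
  0.1x1 + 0.32x2 + 1.06x3 ≤ 1.76   (sulfur)
  1x1 + 1x2 + 1x3 ≥ 1   (chromium)
  1x1 + 2.6x2 + 31.7x3 ≥ 40.4   (carbon)
  x1, x2, x3 ≥ 0.
The minimum-cost mix takes nothing from ferrosilicon — only steel scrap, cast iron scrap. There the nickel and carbon constraints are tight.
That vertex is x2 = 0.7904, x3 = 1.21.
Total cost: 0.39·0.7904 + 0.47·1.21 = 0.87696.

£0.877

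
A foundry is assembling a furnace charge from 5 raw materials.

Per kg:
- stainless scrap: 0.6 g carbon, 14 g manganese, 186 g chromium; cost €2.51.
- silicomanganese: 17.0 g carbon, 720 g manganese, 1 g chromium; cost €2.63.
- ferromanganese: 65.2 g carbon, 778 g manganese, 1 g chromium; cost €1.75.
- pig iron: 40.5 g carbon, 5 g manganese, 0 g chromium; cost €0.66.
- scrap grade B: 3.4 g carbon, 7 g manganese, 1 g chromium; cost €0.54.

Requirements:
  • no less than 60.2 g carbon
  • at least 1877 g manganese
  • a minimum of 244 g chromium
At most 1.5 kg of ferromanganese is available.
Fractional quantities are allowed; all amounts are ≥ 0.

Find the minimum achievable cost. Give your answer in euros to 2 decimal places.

Let x1 = kg of stainless scrap, x2 = kg of silicomanganese, x3 = kg of ferromanganese, x4 = kg of pig iron, x5 = kg of scrap grade B.
Minimise 2.51x1 + 2.63x2 + 1.75x3 + 0.66x4 + 0.54x5 subject to:
  0.6x1 + 17x2 + 65.2x3 + 40.5x4 + 3.4x5 ≥ 60.2   (carbon)
  14x1 + 720x2 + 778x3 + 5x4 + 7x5 ≥ 1877   (manganese)
  186x1 + 1x2 + 1x3 + 1x5 ≥ 244   (chromium)
  x3 ≤ 1.5
  x1, x2, x3, x4, x5 ≥ 0.
The optimal basis is {stainless scrap, silicomanganese, ferromanganese}; pig iron, scrap grade B drop out. There the manganese, chromium, the ferromanganese cap constraints are tight.
Solving gives x1 = 1.299, x2 = 0.9609, x3 = 1.5.
Total cost: 2.51·1.299 + 2.63·0.9609 + 1.75·1.5 = 8.4127.

€8.41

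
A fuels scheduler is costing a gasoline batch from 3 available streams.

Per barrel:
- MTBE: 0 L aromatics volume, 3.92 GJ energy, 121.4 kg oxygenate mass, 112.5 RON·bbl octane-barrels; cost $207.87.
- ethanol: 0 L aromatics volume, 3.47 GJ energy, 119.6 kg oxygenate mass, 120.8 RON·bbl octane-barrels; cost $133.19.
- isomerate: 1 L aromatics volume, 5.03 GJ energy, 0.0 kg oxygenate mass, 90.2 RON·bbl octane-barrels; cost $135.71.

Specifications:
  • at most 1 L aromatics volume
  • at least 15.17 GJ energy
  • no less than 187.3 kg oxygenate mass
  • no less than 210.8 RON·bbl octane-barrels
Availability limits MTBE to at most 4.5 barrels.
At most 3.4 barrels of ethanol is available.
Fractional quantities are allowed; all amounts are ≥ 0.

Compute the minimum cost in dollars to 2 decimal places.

$524.92

Let x1 = barrels of MTBE, x2 = barrels of ethanol, x3 = barrels of isomerate.
min 207.87x1 + 133.19x2 + 135.71x3 with:
  1x3 ≤ 1   (aromatics volume)
  3.92x1 + 3.47x2 + 5.03x3 ≥ 15.17   (energy)
  121.4x1 + 119.6x2 ≥ 187.3   (oxygenate mass)
  112.5x1 + 120.8x2 + 90.2x3 ≥ 210.8   (octane-barrels)
  x1 ≤ 4.5
  x2 ≤ 3.4
  x1, x2, x3 ≥ 0.
The cheapest feasible vertex uses only ethanol, isomerate; MTBE is not used. There the aromatics volume and energy constraints are tight.
That vertex is x2 = 2.9222, x3 = 1.
Objective = 133.19·2.9222 + 135.71·1 = 524.9178.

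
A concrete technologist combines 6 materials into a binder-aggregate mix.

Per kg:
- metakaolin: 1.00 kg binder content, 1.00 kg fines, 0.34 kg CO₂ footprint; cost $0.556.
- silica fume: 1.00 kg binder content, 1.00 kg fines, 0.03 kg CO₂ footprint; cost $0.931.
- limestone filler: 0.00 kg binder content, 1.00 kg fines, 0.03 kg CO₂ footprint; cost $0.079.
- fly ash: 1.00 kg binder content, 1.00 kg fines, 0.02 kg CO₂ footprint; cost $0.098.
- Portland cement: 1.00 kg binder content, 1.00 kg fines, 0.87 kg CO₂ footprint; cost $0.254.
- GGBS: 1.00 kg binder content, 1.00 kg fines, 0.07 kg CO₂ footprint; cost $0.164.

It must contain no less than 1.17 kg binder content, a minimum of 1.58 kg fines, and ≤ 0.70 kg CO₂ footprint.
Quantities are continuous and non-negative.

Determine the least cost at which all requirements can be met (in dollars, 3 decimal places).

Set it up as a linear program. Let x1 = kg of metakaolin, x2 = kg of silica fume, x3 = kg of limestone filler, x4 = kg of fly ash, x5 = kg of Portland cement, x6 = kg of GGBS.
min 0.556x1 + 0.931x2 + 0.079x3 + 0.098x4 + 0.254x5 + 0.164x6 s.t.:
  1x1 + 1x2 + 1x4 + 1x5 + 1x6 ≥ 1.17   (binder content)
  1x1 + 1x2 + 1x3 + 1x4 + 1x5 + 1x6 ≥ 1.58   (fines)
  0.34x1 + 0.03x2 + 0.03x3 + 0.02x4 + 0.87x5 + 0.07x6 ≤ 0.7   (CO₂ footprint)
  x1, x2, x3, x4, x5, x6 ≥ 0.
The minimum-cost mix takes nothing from metakaolin, silica fume, Portland cement, GGBS — only limestone filler, fly ash. Binding constraints: binder content and fines.
Solving gives x3 = 0.41, x4 = 1.17.
Total cost: 0.079·0.41 + 0.098·1.17 = 0.14705.

$0.147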